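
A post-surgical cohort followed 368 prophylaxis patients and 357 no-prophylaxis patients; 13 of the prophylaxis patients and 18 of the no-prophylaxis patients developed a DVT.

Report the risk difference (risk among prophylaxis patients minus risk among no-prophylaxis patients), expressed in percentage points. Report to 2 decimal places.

RD = -1.51

risk, prophylaxis patients = 13/368 = 0.03533
risk, no-prophylaxis patients = 18/357 = 0.05042
risk difference = 0.03533 − 0.05042 = -0.01509 → -1.51 percentage points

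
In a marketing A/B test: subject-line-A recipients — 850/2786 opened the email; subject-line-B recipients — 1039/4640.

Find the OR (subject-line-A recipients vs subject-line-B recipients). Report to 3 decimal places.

OR = 1.522

odds, subject-line-A recipients = 850/1936 = 0.4390
odds, subject-line-B recipients = 1039/3601 = 0.2885
OR = 0.4390 / 0.2885 = 1.522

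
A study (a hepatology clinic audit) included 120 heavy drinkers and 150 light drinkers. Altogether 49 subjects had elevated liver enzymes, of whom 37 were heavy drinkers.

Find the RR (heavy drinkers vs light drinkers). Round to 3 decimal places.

heavy drinkers without the outcome: 120 − 37 = 83
light drinkers with the outcome: 49 − 37 = 12
light drinkers without the outcome: 150 − 12 = 138
risk, heavy drinkers = 37/120 = 0.3083
risk, light drinkers = 12/150 = 0.0800
RR = 0.3083 / 0.0800 = 3.854

RR = 3.854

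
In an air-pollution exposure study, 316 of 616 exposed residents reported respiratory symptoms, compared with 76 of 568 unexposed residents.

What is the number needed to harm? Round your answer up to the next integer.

risk, exposed residents = 316/616 = 0.512987
risk, unexposed residents = 76/568 = 0.133803
absolute risk difference = 0.379184
1 / 0.379184 = 2.637 → round up → 3

NNH: 3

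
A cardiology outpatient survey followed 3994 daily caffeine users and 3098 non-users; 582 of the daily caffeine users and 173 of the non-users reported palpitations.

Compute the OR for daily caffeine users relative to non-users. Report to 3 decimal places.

OR = (582 × 2925) / (3412 × 173) = 1702350/590276 ≈ 2.884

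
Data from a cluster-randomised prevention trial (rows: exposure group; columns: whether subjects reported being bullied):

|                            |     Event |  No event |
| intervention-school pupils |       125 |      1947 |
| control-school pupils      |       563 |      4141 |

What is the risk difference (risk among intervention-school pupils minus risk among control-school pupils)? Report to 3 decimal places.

risk, intervention-school pupils = 125/2072 = 0.0603
risk, control-school pupils = 563/4704 = 0.1197
risk difference = 0.0603 − 0.1197 = -0.059

-0.059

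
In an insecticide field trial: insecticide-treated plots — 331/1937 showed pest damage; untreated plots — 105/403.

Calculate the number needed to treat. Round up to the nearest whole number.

12

risk, insecticide-treated plots = 331/1937 = 0.170883
risk, untreated plots = 105/403 = 0.260546
absolute risk difference = 0.089663
1 / 0.089663 = 11.153 → round up → 12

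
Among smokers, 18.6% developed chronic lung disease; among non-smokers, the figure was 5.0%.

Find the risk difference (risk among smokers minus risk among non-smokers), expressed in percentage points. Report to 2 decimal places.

RD = 13.60

risk difference = 0.1860 − 0.0500 = 0.1360 → 13.60 percentage points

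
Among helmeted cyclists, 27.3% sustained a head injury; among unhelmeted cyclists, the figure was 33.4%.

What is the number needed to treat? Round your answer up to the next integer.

NNT: 17

absolute risk difference = 0.061000
1 / 0.061000 = 16.393 → round up → 17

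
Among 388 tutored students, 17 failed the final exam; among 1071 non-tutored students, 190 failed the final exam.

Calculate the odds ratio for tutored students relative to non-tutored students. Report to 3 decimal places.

OR = 0.212

odds, tutored students = 17/371 = 0.04582
odds, non-tutored students = 190/881 = 0.21566
OR = 0.04582 / 0.21566 = 0.212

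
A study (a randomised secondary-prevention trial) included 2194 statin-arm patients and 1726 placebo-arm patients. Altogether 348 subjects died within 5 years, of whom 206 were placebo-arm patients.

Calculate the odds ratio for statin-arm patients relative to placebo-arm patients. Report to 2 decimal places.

statin-arm patients with the outcome: 348 − 206 = 142
statin-arm patients without the outcome: 2194 − 142 = 2052
placebo-arm patients without the outcome: 1726 − 206 = 1520
odds, statin-arm patients = 142/2052 = 0.0692
odds, placebo-arm patients = 206/1520 = 0.1355
OR = 0.0692 / 0.1355 = 0.51

0.51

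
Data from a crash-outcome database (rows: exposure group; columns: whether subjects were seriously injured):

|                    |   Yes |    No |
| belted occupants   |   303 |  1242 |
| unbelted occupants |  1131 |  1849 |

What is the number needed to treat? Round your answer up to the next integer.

6

risk, belted occupants = 303/1545 = 0.196117
risk, unbelted occupants = 1131/2980 = 0.379530
absolute risk difference = 0.183414
1 / 0.183414 = 5.452 → round up → 6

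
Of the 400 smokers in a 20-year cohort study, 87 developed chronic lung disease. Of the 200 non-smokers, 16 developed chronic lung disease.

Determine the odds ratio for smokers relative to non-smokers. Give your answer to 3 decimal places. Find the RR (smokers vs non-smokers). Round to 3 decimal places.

OR = (87 × 184) / (313 × 16) = 16008/5008 ≈ 3.196
risk, smokers = 87/400 = 0.2175
risk, non-smokers = 16/200 = 0.0800
RR = 0.2175 / 0.0800 = 2.719

OR = 3.196; RR = 2.719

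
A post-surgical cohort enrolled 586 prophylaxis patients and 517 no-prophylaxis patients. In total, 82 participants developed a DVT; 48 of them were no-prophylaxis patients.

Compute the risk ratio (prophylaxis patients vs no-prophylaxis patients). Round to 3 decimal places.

prophylaxis patients with the outcome: 82 − 48 = 34
prophylaxis patients without the outcome: 586 − 34 = 552
no-prophylaxis patients without the outcome: 517 − 48 = 469
risk, prophylaxis patients = 34/586 = 0.0580
risk, no-prophylaxis patients = 48/517 = 0.0928
RR = 0.0580 / 0.0928 = 0.625

RR = 0.625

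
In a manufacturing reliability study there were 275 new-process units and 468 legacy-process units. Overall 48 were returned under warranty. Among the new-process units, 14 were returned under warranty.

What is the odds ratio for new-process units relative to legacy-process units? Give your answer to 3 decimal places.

new-process units without the outcome: 275 − 14 = 261
legacy-process units with the outcome: 48 − 14 = 34
legacy-process units without the outcome: 468 − 34 = 434
odds, new-process units = 14/261 = 0.0536
odds, legacy-process units = 34/434 = 0.0783
OR = 0.0536 / 0.0783 = 0.685

0.685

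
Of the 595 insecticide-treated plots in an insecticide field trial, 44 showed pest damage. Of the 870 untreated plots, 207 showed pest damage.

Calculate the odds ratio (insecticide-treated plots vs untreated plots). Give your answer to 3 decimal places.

OR = (44 × 663) / (551 × 207) = 29172/114057 ≈ 0.256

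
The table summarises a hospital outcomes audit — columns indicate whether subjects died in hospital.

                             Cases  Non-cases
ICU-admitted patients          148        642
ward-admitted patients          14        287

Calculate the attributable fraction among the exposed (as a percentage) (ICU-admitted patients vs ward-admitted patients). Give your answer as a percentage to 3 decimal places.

risk, ICU-admitted patients = 148/790 = 0.18734
risk, ward-admitted patients = 14/301 = 0.04651
AR% = (0.18734 − 0.04651) / 0.18734 = 0.7517 → 75.173%

AR% ≈ 75.173%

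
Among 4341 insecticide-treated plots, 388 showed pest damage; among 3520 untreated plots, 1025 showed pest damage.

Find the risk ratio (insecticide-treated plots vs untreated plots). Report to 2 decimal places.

RR: 0.31

risk, insecticide-treated plots = 388/4341 = 0.0894
risk, untreated plots = 1025/3520 = 0.2912
RR = 0.0894 / 0.2912 = 0.31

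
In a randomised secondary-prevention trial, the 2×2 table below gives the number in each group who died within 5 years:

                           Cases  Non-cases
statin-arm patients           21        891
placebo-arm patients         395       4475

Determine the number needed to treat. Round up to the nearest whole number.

risk, statin-arm patients = 21/912 = 0.023026
risk, placebo-arm patients = 395/4870 = 0.081109
absolute risk difference = 0.058083
1 / 0.058083 = 17.217 → round up → 18

NNT ≈ 18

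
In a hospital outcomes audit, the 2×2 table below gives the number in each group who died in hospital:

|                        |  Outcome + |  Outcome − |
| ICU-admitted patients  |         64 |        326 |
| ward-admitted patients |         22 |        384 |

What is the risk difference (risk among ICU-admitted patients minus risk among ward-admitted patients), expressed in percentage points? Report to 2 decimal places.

RD: 10.99

risk, ICU-admitted patients = 64/390 = 0.1641
risk, ward-admitted patients = 22/406 = 0.0542
risk difference = 0.1641 − 0.0542 = 0.1099 → 10.99 percentage points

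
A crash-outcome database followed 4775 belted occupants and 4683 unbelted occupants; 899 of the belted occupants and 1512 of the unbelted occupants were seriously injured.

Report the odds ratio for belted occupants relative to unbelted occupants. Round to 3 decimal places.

OR = (899 × 3171) / (3876 × 1512) = 2850729/5860512 ≈ 0.486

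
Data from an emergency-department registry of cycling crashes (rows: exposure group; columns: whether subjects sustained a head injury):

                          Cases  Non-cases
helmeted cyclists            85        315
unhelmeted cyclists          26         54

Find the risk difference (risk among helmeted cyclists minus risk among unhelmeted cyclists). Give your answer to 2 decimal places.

-0.11

risk, helmeted cyclists = 85/400 = 0.2125
risk, unhelmeted cyclists = 26/80 = 0.3250
risk difference = 0.2125 − 0.3250 = -0.11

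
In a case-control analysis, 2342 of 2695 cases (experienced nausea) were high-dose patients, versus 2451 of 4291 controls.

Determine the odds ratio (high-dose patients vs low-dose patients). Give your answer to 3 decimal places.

OR = (2342 × 1840) / (2451 × 353) = 4309280/865203 ≈ 4.981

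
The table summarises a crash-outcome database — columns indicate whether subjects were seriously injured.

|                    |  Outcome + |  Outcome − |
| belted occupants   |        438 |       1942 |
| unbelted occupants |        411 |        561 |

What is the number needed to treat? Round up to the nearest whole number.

risk, belted occupants = 438/2380 = 0.184034
risk, unbelted occupants = 411/972 = 0.422840
absolute risk difference = 0.238806
1 / 0.238806 = 4.187 → round up → 5

NNT = 5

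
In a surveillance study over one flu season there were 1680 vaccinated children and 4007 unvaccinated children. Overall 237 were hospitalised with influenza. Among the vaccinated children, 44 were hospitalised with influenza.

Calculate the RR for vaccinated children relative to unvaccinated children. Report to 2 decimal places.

RR: 0.54

vaccinated children without the outcome: 1680 − 44 = 1636
unvaccinated children with the outcome: 237 − 44 = 193
unvaccinated children without the outcome: 4007 − 193 = 3814
risk, vaccinated children = 44/1680 = 0.02619
risk, unvaccinated children = 193/4007 = 0.04817
RR = 0.02619 / 0.04817 = 0.54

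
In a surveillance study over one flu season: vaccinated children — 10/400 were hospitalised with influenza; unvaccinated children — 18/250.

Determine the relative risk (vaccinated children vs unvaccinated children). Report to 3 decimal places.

0.347

risk, vaccinated children = 10/400 = 0.02500
risk, unvaccinated children = 18/250 = 0.07200
RR = 0.02500 / 0.07200 = 0.347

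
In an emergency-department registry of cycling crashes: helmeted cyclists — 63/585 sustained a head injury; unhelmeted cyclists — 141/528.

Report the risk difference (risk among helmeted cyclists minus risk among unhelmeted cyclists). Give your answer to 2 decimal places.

risk, helmeted cyclists = 63/585 = 0.1077
risk, unhelmeted cyclists = 141/528 = 0.2670
risk difference = 0.1077 − 0.2670 = -0.16

-0.16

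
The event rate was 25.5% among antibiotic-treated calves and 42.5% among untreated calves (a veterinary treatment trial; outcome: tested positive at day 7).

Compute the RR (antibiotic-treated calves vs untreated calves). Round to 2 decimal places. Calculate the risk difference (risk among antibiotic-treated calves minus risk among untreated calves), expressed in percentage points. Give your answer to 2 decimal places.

RR = 0.60; RD = -17.00

RR = 0.2550 / 0.4250 = 0.60
risk difference = 0.2550 − 0.4250 = -0.1700 → -17.00 percentage points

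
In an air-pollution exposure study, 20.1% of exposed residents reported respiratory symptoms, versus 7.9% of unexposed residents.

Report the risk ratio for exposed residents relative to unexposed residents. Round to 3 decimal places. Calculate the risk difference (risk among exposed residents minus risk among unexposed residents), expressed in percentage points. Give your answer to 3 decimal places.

RR = 2.544; RD = 12.200

RR = 0.2010 / 0.0790 = 2.544
risk difference = 0.2010 − 0.0790 = 0.1220 → 12.200 percentage points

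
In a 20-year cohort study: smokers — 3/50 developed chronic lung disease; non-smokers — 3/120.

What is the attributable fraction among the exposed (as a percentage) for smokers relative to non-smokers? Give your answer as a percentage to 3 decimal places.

AR% ≈ 58.333%

risk, smokers = 3/50 = 0.06000
risk, non-smokers = 3/120 = 0.02500
AR% = (0.06000 − 0.02500) / 0.06000 = 0.5833 → 58.333%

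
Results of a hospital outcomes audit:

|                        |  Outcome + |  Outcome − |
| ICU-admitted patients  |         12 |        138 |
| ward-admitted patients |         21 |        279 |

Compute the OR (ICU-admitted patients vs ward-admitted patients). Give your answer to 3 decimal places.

odds, ICU-admitted patients = 12/138 = 0.0870
odds, ward-admitted patients = 21/279 = 0.0753
OR = 0.0870 / 0.0753 = 1.155

OR ≈ 1.155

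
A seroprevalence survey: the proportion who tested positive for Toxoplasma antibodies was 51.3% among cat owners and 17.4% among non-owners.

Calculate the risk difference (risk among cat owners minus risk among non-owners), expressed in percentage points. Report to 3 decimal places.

33.900

risk difference = 0.5130 − 0.1740 = 0.3390 → 33.900 percentage points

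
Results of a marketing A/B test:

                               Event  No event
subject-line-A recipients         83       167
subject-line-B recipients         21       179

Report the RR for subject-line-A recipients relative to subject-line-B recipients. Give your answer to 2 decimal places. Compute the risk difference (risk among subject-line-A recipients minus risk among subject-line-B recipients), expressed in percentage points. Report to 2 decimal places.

RR = 3.16; RD = 22.70

risk, subject-line-A recipients = 83/250 = 0.3320
risk, subject-line-B recipients = 21/200 = 0.1050
RR = 0.3320 / 0.1050 = 3.16
risk difference = 0.3320 − 0.1050 = 0.2270 → 22.70 percentage points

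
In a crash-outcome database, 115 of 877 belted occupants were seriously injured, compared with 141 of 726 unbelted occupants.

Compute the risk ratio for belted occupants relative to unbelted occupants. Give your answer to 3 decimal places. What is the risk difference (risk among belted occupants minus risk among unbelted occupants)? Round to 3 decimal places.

risk, belted occupants = 115/877 = 0.1311
risk, unbelted occupants = 141/726 = 0.1942
RR = 0.1311 / 0.1942 = 0.675
risk difference = 0.1311 − 0.1942 = -0.063

RR = 0.675; RD = -0.063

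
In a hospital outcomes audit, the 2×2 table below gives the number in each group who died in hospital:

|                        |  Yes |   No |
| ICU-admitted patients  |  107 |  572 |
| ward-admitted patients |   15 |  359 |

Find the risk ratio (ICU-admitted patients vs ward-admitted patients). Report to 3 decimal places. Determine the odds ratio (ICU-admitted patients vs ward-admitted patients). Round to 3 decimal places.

RR = 3.929; OR = 4.477

risk, ICU-admitted patients = 107/679 = 0.15758
risk, ward-admitted patients = 15/374 = 0.04011
RR = 0.15758 / 0.04011 = 3.929
odds, ICU-admitted patients = 107/572 = 0.18706
odds, ward-admitted patients = 15/359 = 0.04178
OR = 0.18706 / 0.04178 = 4.477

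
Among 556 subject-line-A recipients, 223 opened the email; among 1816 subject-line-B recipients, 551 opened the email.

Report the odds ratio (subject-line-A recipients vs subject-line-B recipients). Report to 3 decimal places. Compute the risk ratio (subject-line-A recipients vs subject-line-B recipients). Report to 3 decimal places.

OR = 1.537; RR = 1.322

OR = (223 × 1265) / (333 × 551) = 282095/183483 ≈ 1.537
risk, subject-line-A recipients = 223/556 = 0.4011
risk, subject-line-B recipients = 551/1816 = 0.3034
RR = 0.4011 / 0.3034 = 1.322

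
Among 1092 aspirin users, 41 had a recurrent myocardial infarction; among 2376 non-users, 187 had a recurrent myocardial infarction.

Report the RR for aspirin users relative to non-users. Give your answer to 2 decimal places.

risk, aspirin users = 41/1092 = 0.03755
risk, non-users = 187/2376 = 0.07870
RR = 0.03755 / 0.07870 = 0.48

RR = 0.48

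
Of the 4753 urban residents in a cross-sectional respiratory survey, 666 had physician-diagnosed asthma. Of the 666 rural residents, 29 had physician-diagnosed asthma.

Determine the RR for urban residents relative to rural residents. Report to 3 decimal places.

3.218

risk, urban residents = 666/4753 = 0.14012
risk, rural residents = 29/666 = 0.04354
RR = 0.14012 / 0.04354 = 3.218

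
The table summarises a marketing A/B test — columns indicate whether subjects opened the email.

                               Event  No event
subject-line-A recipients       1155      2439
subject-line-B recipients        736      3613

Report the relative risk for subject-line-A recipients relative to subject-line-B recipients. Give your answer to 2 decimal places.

1.90

risk, subject-line-A recipients = 1155/3594 = 0.3214
risk, subject-line-B recipients = 736/4349 = 0.1692
RR = 0.3214 / 0.1692 = 1.90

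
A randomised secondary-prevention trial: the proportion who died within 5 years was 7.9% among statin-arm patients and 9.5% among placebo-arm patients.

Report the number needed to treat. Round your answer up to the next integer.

absolute risk difference = 0.016000
1 / 0.016000 = 62.500 → round up → 63

NNT ≈ 63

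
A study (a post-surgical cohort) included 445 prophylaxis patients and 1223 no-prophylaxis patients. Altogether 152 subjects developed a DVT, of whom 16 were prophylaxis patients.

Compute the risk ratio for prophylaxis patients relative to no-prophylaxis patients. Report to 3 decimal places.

0.323

prophylaxis patients without the outcome: 445 − 16 = 429
no-prophylaxis patients with the outcome: 152 − 16 = 136
no-prophylaxis patients without the outcome: 1223 − 136 = 1087
risk, prophylaxis patients = 16/445 = 0.03596
risk, no-prophylaxis patients = 136/1223 = 0.11120
RR = 0.03596 / 0.11120 = 0.323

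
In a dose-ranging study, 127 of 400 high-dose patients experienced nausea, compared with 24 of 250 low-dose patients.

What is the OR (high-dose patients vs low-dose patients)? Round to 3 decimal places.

OR = (127 × 226) / (273 × 24) = 28702/6552 ≈ 4.381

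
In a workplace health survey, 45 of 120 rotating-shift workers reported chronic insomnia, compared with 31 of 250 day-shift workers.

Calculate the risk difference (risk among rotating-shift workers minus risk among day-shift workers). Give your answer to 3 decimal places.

risk, rotating-shift workers = 45/120 = 0.3750
risk, day-shift workers = 31/250 = 0.1240
risk difference = 0.3750 − 0.1240 = 0.251

RD ≈ 0.251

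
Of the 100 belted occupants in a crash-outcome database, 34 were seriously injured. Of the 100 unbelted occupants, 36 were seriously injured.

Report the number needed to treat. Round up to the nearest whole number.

NNT ≈ 50

risk, belted occupants = 34/100 = 0.340000
risk, unbelted occupants = 36/100 = 0.360000
absolute risk difference = 0.020000
1 / 0.020000 = 50.000 → round up → 50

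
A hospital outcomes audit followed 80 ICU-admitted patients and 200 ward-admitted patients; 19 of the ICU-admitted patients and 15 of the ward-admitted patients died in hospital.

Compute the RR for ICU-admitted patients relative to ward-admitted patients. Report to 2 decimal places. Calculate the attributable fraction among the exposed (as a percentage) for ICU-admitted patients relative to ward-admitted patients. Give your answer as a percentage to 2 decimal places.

RR = 3.17; AR% = 68.42%

risk, ICU-admitted patients = 19/80 = 0.2375
risk, ward-admitted patients = 15/200 = 0.0750
RR = 0.2375 / 0.0750 = 3.17
AR% = (0.2375 − 0.0750) / 0.2375 = 0.6842 → 68.42%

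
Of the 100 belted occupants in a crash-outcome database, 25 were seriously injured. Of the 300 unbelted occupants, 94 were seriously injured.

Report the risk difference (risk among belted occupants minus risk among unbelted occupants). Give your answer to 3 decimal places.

risk, belted occupants = 25/100 = 0.2500
risk, unbelted occupants = 94/300 = 0.3133
risk difference = 0.2500 − 0.3133 = -0.063

-0.063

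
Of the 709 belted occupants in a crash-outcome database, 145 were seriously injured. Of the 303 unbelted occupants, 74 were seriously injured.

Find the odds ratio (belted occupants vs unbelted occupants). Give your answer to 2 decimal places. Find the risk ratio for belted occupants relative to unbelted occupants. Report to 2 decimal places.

OR = (145 × 229) / (564 × 74) = 33205/41736 ≈ 0.80
risk, belted occupants = 145/709 = 0.2045
risk, unbelted occupants = 74/303 = 0.2442
RR = 0.2045 / 0.2442 = 0.84

OR = 0.80; RR = 0.84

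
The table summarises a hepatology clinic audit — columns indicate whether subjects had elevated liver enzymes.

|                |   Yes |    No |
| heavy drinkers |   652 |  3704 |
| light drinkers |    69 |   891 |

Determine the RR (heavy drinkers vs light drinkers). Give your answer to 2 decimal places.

risk, heavy drinkers = 652/4356 = 0.1497
risk, light drinkers = 69/960 = 0.0719
RR = 0.1497 / 0.0719 = 2.08

2.08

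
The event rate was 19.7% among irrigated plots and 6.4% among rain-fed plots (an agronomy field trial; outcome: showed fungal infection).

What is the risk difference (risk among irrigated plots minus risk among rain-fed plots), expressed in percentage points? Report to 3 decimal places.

RD: 13.300

risk difference = 0.1970 − 0.0640 = 0.1330 → 13.300 percentage points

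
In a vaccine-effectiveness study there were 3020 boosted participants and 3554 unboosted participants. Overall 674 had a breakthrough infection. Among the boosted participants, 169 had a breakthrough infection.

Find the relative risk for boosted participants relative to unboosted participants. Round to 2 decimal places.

RR = 0.39

boosted participants without the outcome: 3020 − 169 = 2851
unboosted participants with the outcome: 674 − 169 = 505
unboosted participants without the outcome: 3554 − 505 = 3049
risk, boosted participants = 169/3020 = 0.0560
risk, unboosted participants = 505/3554 = 0.1421
RR = 0.0560 / 0.1421 = 0.39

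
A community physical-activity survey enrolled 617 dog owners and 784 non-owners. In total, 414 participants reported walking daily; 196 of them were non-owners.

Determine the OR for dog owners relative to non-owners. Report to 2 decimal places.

dog owners with the outcome: 414 − 196 = 218
dog owners without the outcome: 617 − 218 = 399
non-owners without the outcome: 784 − 196 = 588
odds, dog owners = 218/399 = 0.5464
odds, non-owners = 196/588 = 0.3333
OR = 0.5464 / 0.3333 = 1.64

1.64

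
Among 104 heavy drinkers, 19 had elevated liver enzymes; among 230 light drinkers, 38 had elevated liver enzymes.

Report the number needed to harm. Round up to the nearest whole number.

58

risk, heavy drinkers = 19/104 = 0.182692
risk, light drinkers = 38/230 = 0.165217
absolute risk difference = 0.017475
1 / 0.017475 = 57.225 → round up → 58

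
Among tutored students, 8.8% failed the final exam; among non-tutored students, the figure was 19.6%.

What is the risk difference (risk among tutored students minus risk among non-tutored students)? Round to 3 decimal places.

risk difference = 0.0880 − 0.1960 = -0.108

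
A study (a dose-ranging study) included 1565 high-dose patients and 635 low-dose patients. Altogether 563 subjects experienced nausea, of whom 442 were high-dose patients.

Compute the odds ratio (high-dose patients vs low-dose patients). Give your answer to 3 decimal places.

high-dose patients without the outcome: 1565 − 442 = 1123
low-dose patients with the outcome: 563 − 442 = 121
low-dose patients without the outcome: 635 − 121 = 514
odds, high-dose patients = 442/1123 = 0.3936
odds, low-dose patients = 121/514 = 0.2354
OR = 0.3936 / 0.2354 = 1.672

OR = 1.672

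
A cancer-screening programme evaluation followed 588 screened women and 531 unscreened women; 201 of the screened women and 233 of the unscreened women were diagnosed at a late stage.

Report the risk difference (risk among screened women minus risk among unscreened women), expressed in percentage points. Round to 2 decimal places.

RD = -9.70

risk, screened women = 201/588 = 0.3418
risk, unscreened women = 233/531 = 0.4388
risk difference = 0.3418 − 0.4388 = -0.0970 → -9.70 percentage points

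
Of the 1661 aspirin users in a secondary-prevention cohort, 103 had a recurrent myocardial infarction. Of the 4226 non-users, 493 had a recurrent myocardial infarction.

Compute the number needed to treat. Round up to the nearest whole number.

risk, aspirin users = 103/1661 = 0.062011
risk, non-users = 493/4226 = 0.116659
absolute risk difference = 0.054648
1 / 0.054648 = 18.299 → round up → 19

NNT = 19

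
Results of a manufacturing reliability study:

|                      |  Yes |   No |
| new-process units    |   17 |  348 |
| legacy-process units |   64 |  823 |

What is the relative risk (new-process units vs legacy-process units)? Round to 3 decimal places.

risk, new-process units = 17/365 = 0.04658
risk, legacy-process units = 64/887 = 0.07215
RR = 0.04658 / 0.07215 = 0.646

0.646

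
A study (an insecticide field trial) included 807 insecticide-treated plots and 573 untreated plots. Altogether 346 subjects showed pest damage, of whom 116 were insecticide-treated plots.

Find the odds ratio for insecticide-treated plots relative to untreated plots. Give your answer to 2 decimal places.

insecticide-treated plots without the outcome: 807 − 116 = 691
untreated plots with the outcome: 346 − 116 = 230
untreated plots without the outcome: 573 − 230 = 343
odds, insecticide-treated plots = 116/691 = 0.1679
odds, untreated plots = 230/343 = 0.6706
OR = 0.1679 / 0.6706 = 0.25

0.25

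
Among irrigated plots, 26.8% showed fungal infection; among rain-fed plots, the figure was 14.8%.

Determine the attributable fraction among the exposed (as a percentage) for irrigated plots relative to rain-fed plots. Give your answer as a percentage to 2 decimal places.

AR% = (0.2680 − 0.1480) / 0.2680 = 0.4478 → 44.78%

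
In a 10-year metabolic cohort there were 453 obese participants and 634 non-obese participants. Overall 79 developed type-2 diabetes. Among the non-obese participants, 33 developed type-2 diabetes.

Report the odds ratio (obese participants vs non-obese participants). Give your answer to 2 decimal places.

obese participants with the outcome: 79 − 33 = 46
obese participants without the outcome: 453 − 46 = 407
non-obese participants without the outcome: 634 − 33 = 601
OR = (46 × 601) / (407 × 33) = 27646/13431 ≈ 2.06

OR: 2.06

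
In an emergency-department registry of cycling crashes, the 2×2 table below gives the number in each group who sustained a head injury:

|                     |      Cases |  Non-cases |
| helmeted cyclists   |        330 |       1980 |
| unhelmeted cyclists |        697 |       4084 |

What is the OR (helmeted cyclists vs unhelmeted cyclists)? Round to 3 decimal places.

OR = (330 × 4084) / (1980 × 697) = 1347720/1380060 ≈ 0.977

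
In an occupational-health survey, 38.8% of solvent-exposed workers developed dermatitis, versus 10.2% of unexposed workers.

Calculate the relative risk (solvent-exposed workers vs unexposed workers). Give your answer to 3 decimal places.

RR = 0.3880 / 0.1020 = 3.804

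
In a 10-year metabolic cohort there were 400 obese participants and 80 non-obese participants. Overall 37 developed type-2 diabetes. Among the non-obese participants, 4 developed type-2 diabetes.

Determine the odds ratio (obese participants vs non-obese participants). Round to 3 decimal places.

1.708

obese participants with the outcome: 37 − 4 = 33
obese participants without the outcome: 400 − 33 = 367
non-obese participants without the outcome: 80 − 4 = 76
OR = (33 × 76) / (367 × 4) = 2508/1468 ≈ 1.708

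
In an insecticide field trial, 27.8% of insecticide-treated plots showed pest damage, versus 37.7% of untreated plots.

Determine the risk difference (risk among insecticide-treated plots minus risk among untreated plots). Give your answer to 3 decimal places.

risk difference = 0.2780 − 0.3770 = -0.099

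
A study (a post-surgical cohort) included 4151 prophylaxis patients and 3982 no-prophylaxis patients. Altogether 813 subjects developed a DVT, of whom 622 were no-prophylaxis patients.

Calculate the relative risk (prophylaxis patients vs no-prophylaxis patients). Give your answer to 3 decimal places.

RR = 0.295

prophylaxis patients with the outcome: 813 − 622 = 191
prophylaxis patients without the outcome: 4151 − 191 = 3960
no-prophylaxis patients without the outcome: 3982 − 622 = 3360
risk, prophylaxis patients = 191/4151 = 0.04601
risk, no-prophylaxis patients = 622/3982 = 0.15620
RR = 0.04601 / 0.15620 = 0.295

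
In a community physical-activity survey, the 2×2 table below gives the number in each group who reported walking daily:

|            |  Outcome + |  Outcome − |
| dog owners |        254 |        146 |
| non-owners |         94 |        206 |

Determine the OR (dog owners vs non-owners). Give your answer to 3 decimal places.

OR = (254 × 206) / (146 × 94) = 52324/13724 ≈ 3.813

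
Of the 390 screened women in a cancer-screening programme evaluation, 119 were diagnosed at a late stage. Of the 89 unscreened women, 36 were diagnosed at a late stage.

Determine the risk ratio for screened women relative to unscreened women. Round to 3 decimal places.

0.754

risk, screened women = 119/390 = 0.3051
risk, unscreened women = 36/89 = 0.4045
RR = 0.3051 / 0.4045 = 0.754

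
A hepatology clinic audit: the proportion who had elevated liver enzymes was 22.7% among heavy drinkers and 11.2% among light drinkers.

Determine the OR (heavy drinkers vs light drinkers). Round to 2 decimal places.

OR = 2.33

odds, heavy drinkers = 0.2270/0.7730 = 0.2937
odds, light drinkers = 0.1120/0.8880 = 0.1261
OR = 0.2937 / 0.1261 = 2.33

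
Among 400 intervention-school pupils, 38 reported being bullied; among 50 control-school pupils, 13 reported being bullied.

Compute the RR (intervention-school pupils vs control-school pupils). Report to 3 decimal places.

RR = 0.365

risk, intervention-school pupils = 38/400 = 0.0950
risk, control-school pupils = 13/50 = 0.2600
RR = 0.0950 / 0.2600 = 0.365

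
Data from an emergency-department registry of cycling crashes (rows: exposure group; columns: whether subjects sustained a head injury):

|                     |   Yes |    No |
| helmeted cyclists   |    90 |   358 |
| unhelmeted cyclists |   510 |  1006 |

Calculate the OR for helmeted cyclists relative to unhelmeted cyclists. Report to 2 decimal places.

0.50

odds, helmeted cyclists = 90/358 = 0.2514
odds, unhelmeted cyclists = 510/1006 = 0.5070
OR = 0.2514 / 0.5070 = 0.50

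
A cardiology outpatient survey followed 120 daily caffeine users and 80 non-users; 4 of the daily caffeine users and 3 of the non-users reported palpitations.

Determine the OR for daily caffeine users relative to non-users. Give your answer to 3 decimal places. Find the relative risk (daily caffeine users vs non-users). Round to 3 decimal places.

OR = 0.885; RR = 0.889

odds, daily caffeine users = 4/116 = 0.03448
odds, non-users = 3/77 = 0.03896
OR = 0.03448 / 0.03896 = 0.885
risk, daily caffeine users = 4/120 = 0.03333
risk, non-users = 3/80 = 0.03750
RR = 0.03333 / 0.03750 = 0.889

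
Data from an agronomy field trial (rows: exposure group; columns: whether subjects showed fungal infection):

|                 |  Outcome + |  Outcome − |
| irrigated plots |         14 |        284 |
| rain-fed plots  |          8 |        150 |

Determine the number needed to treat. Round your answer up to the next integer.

risk, irrigated plots = 14/298 = 0.046980
risk, rain-fed plots = 8/158 = 0.050633
absolute risk difference = 0.003653
1 / 0.003653 = 273.748 → round up → 274

NNT: 274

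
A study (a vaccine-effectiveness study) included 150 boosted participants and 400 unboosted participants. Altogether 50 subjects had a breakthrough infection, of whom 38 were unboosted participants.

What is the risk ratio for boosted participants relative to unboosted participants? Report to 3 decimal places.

boosted participants with the outcome: 50 − 38 = 12
boosted participants without the outcome: 150 − 12 = 138
unboosted participants without the outcome: 400 − 38 = 362
risk, boosted participants = 12/150 = 0.0800
risk, unboosted participants = 38/400 = 0.0950
RR = 0.0800 / 0.0950 = 0.842

RR = 0.842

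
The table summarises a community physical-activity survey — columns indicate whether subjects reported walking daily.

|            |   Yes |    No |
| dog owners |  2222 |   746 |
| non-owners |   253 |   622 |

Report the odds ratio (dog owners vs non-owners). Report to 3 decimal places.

OR = (2222 × 622) / (746 × 253) = 1382084/188738 ≈ 7.323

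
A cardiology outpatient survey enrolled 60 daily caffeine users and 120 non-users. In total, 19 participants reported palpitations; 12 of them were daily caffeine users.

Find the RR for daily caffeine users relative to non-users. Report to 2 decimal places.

daily caffeine users without the outcome: 60 − 12 = 48
non-users with the outcome: 19 − 12 = 7
non-users without the outcome: 120 − 7 = 113
risk, daily caffeine users = 12/60 = 0.2000
risk, non-users = 7/120 = 0.0583
RR = 0.2000 / 0.0583 = 3.43

RR = 3.43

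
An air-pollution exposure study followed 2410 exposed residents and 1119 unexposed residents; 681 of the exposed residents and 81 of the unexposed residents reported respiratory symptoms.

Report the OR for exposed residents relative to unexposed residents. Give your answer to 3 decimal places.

OR = (681 × 1038) / (1729 × 81) = 706878/140049 ≈ 5.047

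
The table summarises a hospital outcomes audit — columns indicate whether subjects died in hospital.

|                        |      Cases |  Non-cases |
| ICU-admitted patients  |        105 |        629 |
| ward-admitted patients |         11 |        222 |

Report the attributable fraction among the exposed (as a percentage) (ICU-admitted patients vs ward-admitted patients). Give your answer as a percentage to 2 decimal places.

risk, ICU-admitted patients = 105/734 = 0.14305
risk, ward-admitted patients = 11/233 = 0.04721
AR% = (0.14305 − 0.04721) / 0.14305 = 0.6700 → 67.00%

AR% ≈ 67.00%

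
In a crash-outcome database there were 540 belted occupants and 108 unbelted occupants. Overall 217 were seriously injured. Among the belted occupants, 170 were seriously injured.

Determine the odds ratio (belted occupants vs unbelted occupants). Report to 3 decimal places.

OR: 0.596

belted occupants without the outcome: 540 − 170 = 370
unbelted occupants with the outcome: 217 − 170 = 47
unbelted occupants without the outcome: 108 − 47 = 61
odds, belted occupants = 170/370 = 0.4595
odds, unbelted occupants = 47/61 = 0.7705
OR = 0.4595 / 0.7705 = 0.596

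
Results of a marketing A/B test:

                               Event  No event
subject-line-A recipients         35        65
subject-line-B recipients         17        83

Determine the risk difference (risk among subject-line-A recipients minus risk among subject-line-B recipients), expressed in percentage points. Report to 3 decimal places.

risk, subject-line-A recipients = 35/100 = 0.3500
risk, subject-line-B recipients = 17/100 = 0.1700
risk difference = 0.3500 − 0.1700 = 0.1800 → 18.000 percentage points

18.000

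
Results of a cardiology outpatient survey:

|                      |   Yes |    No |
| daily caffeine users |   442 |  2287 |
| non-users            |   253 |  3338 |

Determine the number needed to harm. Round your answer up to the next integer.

risk, daily caffeine users = 442/2729 = 0.161964
risk, non-users = 253/3591 = 0.070454
absolute risk difference = 0.091510
1 / 0.091510 = 10.928 → round up → 11

11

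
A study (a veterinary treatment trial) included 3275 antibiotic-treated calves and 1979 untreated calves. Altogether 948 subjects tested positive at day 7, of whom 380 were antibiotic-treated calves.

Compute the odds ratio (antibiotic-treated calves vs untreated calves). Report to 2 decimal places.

antibiotic-treated calves without the outcome: 3275 − 380 = 2895
untreated calves with the outcome: 948 − 380 = 568
untreated calves without the outcome: 1979 − 568 = 1411
OR = (380 × 1411) / (2895 × 568) = 536180/1644360 ≈ 0.33

OR: 0.33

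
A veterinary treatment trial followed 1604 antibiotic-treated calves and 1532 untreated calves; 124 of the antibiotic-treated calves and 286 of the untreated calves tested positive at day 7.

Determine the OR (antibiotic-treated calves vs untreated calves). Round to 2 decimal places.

0.37

odds, antibiotic-treated calves = 124/1480 = 0.0838
odds, untreated calves = 286/1246 = 0.2295
OR = 0.0838 / 0.2295 = 0.37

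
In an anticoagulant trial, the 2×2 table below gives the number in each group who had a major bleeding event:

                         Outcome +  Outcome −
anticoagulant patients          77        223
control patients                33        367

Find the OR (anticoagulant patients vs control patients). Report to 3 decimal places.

OR = (77 × 367) / (223 × 33) = 28259/7359 ≈ 3.840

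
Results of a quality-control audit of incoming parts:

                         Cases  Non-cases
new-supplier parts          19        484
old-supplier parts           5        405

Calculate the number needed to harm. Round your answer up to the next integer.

NNH = 40

risk, new-supplier parts = 19/503 = 0.037773
risk, old-supplier parts = 5/410 = 0.012195
absolute risk difference = 0.025578
1 / 0.025578 = 39.096 → round up → 40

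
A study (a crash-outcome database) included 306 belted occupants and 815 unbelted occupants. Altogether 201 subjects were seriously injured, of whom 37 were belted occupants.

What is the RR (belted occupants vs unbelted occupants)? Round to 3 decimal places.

0.601

belted occupants without the outcome: 306 − 37 = 269
unbelted occupants with the outcome: 201 − 37 = 164
unbelted occupants without the outcome: 815 − 164 = 651
risk, belted occupants = 37/306 = 0.1209
risk, unbelted occupants = 164/815 = 0.2012
RR = 0.1209 / 0.2012 = 0.601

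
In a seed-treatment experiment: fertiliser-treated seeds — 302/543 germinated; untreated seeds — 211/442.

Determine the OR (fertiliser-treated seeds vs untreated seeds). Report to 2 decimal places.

OR = (302 × 231) / (241 × 211) = 69762/50851 ≈ 1.37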